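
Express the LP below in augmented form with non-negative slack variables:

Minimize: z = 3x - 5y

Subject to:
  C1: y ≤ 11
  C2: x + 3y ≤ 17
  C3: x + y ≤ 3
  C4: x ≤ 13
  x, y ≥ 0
min z = 3x - 5y

s.t.
  y + s1 = 11
  x + 3y + s2 = 17
  x + y + s3 = 3
  x + s4 = 13
  x, y, s1, s2, s3, s4 ≥ 0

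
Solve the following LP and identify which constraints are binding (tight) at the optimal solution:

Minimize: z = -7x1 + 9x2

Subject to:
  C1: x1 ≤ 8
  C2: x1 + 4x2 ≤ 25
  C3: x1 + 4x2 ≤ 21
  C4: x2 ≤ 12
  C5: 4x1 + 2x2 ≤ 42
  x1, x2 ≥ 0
Optimal: x1 = 8, x2 = 0
Binding: C1, x2 ≥ 0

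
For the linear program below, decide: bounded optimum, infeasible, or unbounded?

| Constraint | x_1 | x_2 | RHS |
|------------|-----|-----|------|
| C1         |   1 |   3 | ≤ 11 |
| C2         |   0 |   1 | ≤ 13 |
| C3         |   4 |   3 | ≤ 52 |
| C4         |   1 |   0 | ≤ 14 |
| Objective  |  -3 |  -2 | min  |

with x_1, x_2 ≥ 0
The point (11, 0) satisfies every constraint, so the LP is feasible; the constraints give x_1 ≤ 14 and x_2 ≤ 13, which with x_1, x_2 ≥ 0 keep the feasible region inside a bounded box. A feasible, bounded LP attains a finite optimum at a vertex.

Feasible with finite optimum z* = -33 at (11, 0).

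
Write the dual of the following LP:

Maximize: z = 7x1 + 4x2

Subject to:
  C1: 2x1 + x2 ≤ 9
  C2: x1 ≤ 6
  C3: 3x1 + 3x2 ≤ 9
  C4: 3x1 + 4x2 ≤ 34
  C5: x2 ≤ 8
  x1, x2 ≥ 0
Minimize: z = 9y1 + 6y2 + 9y3 + 34y4 + 8y5

Subject to:
  C1: -2y1 - y2 - 3y3 - 3y4 ≤ -7
  C2: -y1 - 3y3 - 4y4 - y5 ≤ -4
  y1, y2, y3, y4, y5 ≥ 0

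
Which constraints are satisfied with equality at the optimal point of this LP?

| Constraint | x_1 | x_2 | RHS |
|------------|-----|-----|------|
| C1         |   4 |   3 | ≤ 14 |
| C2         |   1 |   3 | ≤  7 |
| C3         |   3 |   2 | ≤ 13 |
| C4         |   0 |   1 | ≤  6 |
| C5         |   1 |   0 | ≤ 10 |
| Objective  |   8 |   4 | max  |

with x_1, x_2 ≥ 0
Optimal: x_1 = 3.5, x_2 = 0
Binding: C1, x_2 ≥ 0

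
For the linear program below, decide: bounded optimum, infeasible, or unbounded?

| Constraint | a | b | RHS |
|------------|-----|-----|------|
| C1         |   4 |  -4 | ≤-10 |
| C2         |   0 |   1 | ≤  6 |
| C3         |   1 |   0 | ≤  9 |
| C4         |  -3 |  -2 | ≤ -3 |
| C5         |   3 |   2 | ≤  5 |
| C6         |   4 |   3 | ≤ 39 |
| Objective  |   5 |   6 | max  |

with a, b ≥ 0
The point (0, 2.5) satisfies every constraint, so the LP is feasible; the constraints give a ≤ 9 and b ≤ 6, which with a, b ≥ 0 keep the feasible region inside a bounded box. A feasible, bounded LP attains a finite optimum at a vertex.

The LP has an optimal solution: (0, 2.5) with z = 15.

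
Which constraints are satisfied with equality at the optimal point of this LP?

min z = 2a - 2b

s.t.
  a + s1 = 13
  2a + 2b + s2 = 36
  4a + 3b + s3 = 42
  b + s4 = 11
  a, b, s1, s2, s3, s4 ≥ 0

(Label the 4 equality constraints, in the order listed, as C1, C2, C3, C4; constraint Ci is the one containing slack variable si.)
Optimal: a = 0, b = 11
Slack at optimum:
  C1: slack = 13
  C2: slack = 14
  C3: slack = 9
  C4: slack = 0 (binding)
  a ≥ 0: a = 0 (binding)
  b ≥ 0: b = 11
Binding constraints: C4, a ≥ 0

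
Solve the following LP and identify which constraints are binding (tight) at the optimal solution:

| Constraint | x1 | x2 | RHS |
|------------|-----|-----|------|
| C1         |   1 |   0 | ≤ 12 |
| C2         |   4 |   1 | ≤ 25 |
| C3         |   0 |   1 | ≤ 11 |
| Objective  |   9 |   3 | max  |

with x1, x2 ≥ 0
Optimal: x1 = 3.5, x2 = 11
Slack at optimum:
  C1: slack = 8.5
  C2: slack = 0 (binding)
  C3: slack = 0 (binding)
  x1 ≥ 0: x1 = 3.5
  x2 ≥ 0: x2 = 11
Binding constraints: C2, C3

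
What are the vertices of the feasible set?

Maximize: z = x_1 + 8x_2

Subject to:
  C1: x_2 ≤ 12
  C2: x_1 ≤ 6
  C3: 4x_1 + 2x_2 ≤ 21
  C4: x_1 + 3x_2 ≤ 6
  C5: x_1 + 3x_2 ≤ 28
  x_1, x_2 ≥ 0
Each vertex is the intersection of two constraint boundaries that also satisfies all remaining constraints:
  x_1 = 0 and x_2 = 0 → (0, 0)
  4x_1 + 2x_2 = 21 and x_2 = 0 → (5.25, 0)
  4x_1 + 2x_2 = 21 and x_1 + 3x_2 = 6 → (5.1, 0.3)
  x_1 + 3x_2 = 6 and x_1 = 0 → (0, 2)

Vertices: (0, 0), (5.25, 0), (5.1, 0.3), (0, 2)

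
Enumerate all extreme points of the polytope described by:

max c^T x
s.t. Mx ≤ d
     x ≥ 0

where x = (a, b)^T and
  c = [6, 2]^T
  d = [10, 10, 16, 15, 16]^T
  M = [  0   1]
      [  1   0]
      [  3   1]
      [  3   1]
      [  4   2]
Each vertex is the intersection of two constraint boundaries that also satisfies all remaining constraints:
  a = 0 and b = 0 → (0, 0)
  4a + 2b = 16 and b = 0 → (4, 0)
  4a + 2b = 16 and a = 0 → (0, 8)

Vertices: (0, 0), (4, 0), (0, 8)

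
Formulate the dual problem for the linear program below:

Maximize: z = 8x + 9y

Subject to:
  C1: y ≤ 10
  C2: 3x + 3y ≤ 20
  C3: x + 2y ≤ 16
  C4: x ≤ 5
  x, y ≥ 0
Minimize: z = 10y1 + 20y2 + 16y3 + 5y4

Subject to:
  C1: -3y2 - y3 - y4 ≤ -8
  C2: -y1 - 3y2 - 2y3 ≤ -9
  y1, y2, y3, y4 ≥ 0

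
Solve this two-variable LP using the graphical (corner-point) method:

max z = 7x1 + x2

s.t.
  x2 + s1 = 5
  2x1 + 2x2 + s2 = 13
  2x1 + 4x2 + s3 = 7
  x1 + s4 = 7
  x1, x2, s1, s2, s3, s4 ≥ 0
Each vertex is the intersection of two constraint boundaries that also satisfies all remaining constraints:
  x1 = 0 and x2 = 0 → (0, 0)
  2x1 + 4x2 = 7 and x2 = 0 → (3.5, 0)
  2x1 + 4x2 = 7 and x1 = 0 → (0, 1.75)

Evaluating z = 7x1 + x2 at each vertex:
  (0, 0): z = 0
  (3.5, 0): z = 24.5
  (0, 1.75): z = 1.75

The maximum is at (3.5, 0) with z = 24.5.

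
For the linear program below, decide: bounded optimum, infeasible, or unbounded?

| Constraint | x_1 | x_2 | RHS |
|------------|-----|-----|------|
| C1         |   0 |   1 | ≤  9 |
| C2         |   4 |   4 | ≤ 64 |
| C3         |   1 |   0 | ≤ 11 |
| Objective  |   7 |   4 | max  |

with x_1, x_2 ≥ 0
The point (11, 5) satisfies every constraint, so the LP is feasible; the constraints give x_1 ≤ 11 and x_2 ≤ 9, which with x_1, x_2 ≥ 0 keep the feasible region inside a bounded box. A feasible, bounded LP attains a finite optimum at a vertex.

Evaluating z = 7x_1 + 4x_2 at each vertex:
  (0, 0): z = 0
  (11, 0): z = 77
  (11, 5): z = 97
  (7, 9): z = 85
  (0, 9): z = 36

Bounded optimum: z* = 97 at (11, 5).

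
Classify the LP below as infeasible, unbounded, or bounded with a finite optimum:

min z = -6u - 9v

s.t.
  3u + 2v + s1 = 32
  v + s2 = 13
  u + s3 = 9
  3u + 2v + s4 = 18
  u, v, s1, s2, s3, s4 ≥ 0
The point (0, 9) satisfies every constraint, so the LP is feasible; the constraints give u ≤ 9 and v ≤ 13, which with u, v ≥ 0 keep the feasible region inside a bounded box. A feasible, bounded LP attains a finite optimum at a vertex.

Evaluating z = -6u - 9v at each vertex:
  (0, 0): z = 0
  (6, 0): z = -36
  (0, 9): z = -81

The LP has an optimal solution: (0, 9) with z = -81.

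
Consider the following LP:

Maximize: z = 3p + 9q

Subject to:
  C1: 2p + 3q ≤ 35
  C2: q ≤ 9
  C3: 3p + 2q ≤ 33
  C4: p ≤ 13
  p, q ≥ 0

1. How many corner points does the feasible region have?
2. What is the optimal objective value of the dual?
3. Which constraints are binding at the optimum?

1. 5
2. 93 (by strong duality, equal to the primal optimum)
3. C1, C2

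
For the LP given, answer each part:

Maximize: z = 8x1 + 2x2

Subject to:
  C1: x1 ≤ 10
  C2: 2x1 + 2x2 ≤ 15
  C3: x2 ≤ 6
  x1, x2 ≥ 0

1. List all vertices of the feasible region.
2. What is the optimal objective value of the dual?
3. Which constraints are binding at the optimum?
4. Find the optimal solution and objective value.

1. (0, 0), (7.5, 0), (1.5, 6), (0, 6)
2. 60 (by strong duality, equal to the primal optimum)
3. C2, x2 ≥ 0
4. x1 = 7.5, x2 = 0, z = 60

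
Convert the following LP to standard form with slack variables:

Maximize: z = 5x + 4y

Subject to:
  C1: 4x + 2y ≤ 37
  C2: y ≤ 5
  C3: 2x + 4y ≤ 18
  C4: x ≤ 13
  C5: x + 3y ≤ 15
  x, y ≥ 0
max z = 5x + 4y

s.t.
  4x + 2y + s1 = 37
  y + s2 = 5
  2x + 4y + s3 = 18
  x + s4 = 13
  x + 3y + s5 = 15
  x, y, s1, s2, s3, s4, s5 ≥ 0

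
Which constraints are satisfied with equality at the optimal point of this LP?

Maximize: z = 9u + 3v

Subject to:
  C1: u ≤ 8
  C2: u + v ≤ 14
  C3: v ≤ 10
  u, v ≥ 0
Optimal: u = 8, v = 6
Binding: C1, C2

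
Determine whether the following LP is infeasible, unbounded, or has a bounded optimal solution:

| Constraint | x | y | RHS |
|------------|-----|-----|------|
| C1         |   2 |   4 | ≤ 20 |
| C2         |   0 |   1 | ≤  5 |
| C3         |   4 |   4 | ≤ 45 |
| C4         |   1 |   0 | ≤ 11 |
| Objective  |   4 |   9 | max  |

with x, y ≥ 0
The point (0, 5) satisfies every constraint, so the LP is feasible; the constraints give x ≤ 11 and y ≤ 5, which with x, y ≥ 0 keep the feasible region inside a bounded box. A feasible, bounded LP attains a finite optimum at a vertex.

Evaluating z = 4x + 9y at each vertex:
  (0, 0): z = 0
  (10, 0): z = 40
  (0, 5): z = 45

Feasible with finite optimum z* = 45 at (0, 5).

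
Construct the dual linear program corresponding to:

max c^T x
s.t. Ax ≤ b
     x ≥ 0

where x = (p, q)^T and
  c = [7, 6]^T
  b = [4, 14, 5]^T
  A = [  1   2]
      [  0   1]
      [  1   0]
Minimize: z = 4y1 + 14y2 + 5y3

Subject to:
  C1: -y1 - y3 ≤ -7
  C2: -2y1 - y2 ≤ -6
  y1, y2, y3 ≥ 0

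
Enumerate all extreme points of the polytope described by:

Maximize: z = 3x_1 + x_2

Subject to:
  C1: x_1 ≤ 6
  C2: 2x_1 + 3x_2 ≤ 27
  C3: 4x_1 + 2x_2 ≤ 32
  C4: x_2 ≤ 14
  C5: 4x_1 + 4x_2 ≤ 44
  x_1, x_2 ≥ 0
Each vertex is the intersection of two constraint boundaries that also satisfies all remaining constraints:
  x_1 = 0 and x_2 = 0 → (0, 0)
  x_1 = 6 and x_2 = 0 → (6, 0)
  x_1 = 6 and 4x_1 + 2x_2 = 32 → (6, 4)
  2x_1 + 3x_2 = 27 and 4x_1 + 2x_2 = 32 → (5.25, 5.5)
  2x_1 + 3x_2 = 27 and x_1 = 0 → (0, 9)

Vertices: (0, 0), (6, 0), (6, 4), (5.25, 5.5), (0, 9)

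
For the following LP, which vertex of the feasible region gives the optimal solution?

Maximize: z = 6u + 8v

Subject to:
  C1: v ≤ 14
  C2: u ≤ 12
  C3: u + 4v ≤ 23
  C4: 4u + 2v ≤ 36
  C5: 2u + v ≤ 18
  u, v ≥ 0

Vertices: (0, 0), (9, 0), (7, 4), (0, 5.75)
(7, 4) with z = 74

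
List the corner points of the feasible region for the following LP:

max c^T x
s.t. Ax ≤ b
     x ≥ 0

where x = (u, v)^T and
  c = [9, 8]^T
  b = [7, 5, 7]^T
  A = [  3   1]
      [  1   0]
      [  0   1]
Each vertex is the intersection of two constraint boundaries that also satisfies all remaining constraints:
  u = 0 and v = 0 → (0, 0)
  3u + v = 7 and v = 0 → (2.333, 0)
  3u + v = 7 and v = 7 → (0, 7)

Vertices: (0, 0), (2.333, 0), (0, 7)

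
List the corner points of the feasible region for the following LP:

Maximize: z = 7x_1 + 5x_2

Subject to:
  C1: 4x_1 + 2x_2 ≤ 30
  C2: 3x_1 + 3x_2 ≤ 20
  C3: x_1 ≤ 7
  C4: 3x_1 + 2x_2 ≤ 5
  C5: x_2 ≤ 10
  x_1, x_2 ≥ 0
Each vertex is the intersection of two constraint boundaries that also satisfies all remaining constraints:
  x_1 = 0 and x_2 = 0 → (0, 0)
  3x_1 + 2x_2 = 5 and x_2 = 0 → (1.667, 0)
  3x_1 + 2x_2 = 5 and x_1 = 0 → (0, 2.5)

Vertices: (0, 0), (1.667, 0), (0, 2.5)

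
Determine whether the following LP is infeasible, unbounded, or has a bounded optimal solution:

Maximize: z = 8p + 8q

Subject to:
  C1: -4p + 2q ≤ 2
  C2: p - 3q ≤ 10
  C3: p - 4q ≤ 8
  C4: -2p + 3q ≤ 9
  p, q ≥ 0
Feasible point: (0, 0) satisfies every constraint, so the LP is feasible.
Direction d = (3, 1): for each constraint row a, a·d ≤ 0 —
  (-4)(3) + (2)(1) = -10 ≤ 0
  (1)(3) + (-3)(1) = 0 ≤ 0
  (1)(3) + (-4)(1) = -1 ≤ 0
  (-2)(3) + (3)(1) = -3 ≤ 0
and d ≥ 0, so (0, 0) + t·d stays feasible for every t ≥ 0. Along this ray z = 8p + 8q changes by 32 per unit t, so z → +∞.

Unbounded: there is a feasible ray along which z → +∞.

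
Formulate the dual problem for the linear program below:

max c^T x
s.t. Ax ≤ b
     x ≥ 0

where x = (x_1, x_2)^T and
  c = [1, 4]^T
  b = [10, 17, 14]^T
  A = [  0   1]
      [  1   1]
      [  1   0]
Minimize: z = 10y1 + 17y2 + 14y3

Subject to:
  C1: -y2 - y3 ≤ -1
  C2: -y1 - y2 ≤ -4
  y1, y2, y3 ≥ 0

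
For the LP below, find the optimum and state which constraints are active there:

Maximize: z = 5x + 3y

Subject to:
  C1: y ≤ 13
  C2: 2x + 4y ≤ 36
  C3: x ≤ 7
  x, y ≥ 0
Optimal: x = 7, y = 5.5
Slack at optimum:
  C1: slack = 7.5
  C2: slack = 0 (binding)
  C3: slack = 0 (binding)
  x ≥ 0: x = 7
  y ≥ 0: y = 5.5
Binding constraints: C2, C3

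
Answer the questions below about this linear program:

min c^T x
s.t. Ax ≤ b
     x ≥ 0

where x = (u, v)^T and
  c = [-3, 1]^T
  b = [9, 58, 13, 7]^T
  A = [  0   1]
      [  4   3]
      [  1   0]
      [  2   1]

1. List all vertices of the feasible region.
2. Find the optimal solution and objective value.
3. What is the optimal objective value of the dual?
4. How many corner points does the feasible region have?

1. (0, 0), (3.5, 0), (0, 7)
2. u = 3.5, v = 0, z = -10.5
3. -10.5 (by strong duality, equal to the primal optimum)
4. 3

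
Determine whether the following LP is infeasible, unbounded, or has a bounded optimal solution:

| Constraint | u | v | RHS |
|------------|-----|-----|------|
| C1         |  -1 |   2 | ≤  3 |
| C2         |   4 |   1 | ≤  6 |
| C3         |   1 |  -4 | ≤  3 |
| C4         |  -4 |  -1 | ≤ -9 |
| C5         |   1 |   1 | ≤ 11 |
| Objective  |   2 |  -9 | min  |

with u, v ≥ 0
C2 requires 4u + v ≤ 6, while C4 (-4u - v ≤ -9) is equivalent to 4u + v ≥ 9. Together they would need 9 ≤ 4u + v ≤ 6, which is impossible since 9 > 6. No point satisfies all constraints.

Infeasible: no point satisfies all constraints simultaneously.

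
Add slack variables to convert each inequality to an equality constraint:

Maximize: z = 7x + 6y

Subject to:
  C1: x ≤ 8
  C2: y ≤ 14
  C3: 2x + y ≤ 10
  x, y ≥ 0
max z = 7x + 6y

s.t.
  x + s1 = 8
  y + s2 = 14
  2x + y + s3 = 10
  x, y, s1, s2, s3 ≥ 0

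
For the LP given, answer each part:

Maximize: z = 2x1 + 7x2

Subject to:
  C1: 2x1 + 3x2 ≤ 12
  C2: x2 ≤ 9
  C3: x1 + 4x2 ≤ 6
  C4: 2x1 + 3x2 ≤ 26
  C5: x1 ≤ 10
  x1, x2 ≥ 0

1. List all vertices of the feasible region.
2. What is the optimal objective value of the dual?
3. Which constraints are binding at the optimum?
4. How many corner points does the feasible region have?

1. (0, 0), (6, 0), (0, 1.5)
2. 12 (by strong duality, equal to the primal optimum)
3. C1, C3, x2 ≥ 0
4. 3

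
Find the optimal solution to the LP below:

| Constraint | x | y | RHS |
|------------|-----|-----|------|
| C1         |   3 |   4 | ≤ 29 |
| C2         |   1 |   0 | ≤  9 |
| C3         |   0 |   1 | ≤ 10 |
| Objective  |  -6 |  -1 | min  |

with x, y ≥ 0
x = 9, y = 0.5, z = -54.5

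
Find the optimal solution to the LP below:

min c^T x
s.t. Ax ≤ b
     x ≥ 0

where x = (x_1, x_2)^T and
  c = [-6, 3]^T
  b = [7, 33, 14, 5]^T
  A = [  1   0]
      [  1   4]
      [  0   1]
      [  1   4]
Each vertex is the intersection of two constraint boundaries that also satisfies all remaining constraints:
  x_1 = 0 and x_2 = 0 → (0, 0)
  x_1 + 4x_2 = 5 and x_2 = 0 → (5, 0)
  x_1 + 4x_2 = 5 and x_1 = 0 → (0, 1.25)

Evaluating z = -6x_1 + 3x_2 at each vertex:
  (0, 0): z = 0
  (5, 0): z = -30
  (0, 1.25): z = 3.75

The minimum is at (5, 0) with z = -30.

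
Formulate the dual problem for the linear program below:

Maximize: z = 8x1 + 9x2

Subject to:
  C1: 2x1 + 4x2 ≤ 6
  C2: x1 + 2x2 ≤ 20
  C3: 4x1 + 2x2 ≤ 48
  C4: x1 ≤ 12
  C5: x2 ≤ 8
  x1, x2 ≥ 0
Minimize: z = 6y1 + 20y2 + 48y3 + 12y4 + 8y5

Subject to:
  C1: -2y1 - y2 - 4y3 - y4 ≤ -8
  C2: -4y1 - 2y2 - 2y3 - y5 ≤ -9
  y1, y2, y3, y4, y5 ≥ 0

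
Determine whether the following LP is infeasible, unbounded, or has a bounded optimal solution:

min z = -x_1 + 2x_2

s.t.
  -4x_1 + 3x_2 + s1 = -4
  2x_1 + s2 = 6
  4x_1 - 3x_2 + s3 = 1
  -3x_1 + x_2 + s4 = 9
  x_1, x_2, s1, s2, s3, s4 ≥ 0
The row 4x_1 - 3x_2 + s3 = 1 with s3 ≥ 0 requires 4x_1 - 3x_2 ≤ 1, while the row -4x_1 + 3x_2 + s1 = -4 with s1 ≥ 0 is equivalent to 4x_1 - 3x_2 ≥ 4. Together they would need 4 ≤ 4x_1 - 3x_2 ≤ 1, which is impossible since 4 > 1. No point satisfies all constraints.

The feasible region is empty; the LP is infeasible.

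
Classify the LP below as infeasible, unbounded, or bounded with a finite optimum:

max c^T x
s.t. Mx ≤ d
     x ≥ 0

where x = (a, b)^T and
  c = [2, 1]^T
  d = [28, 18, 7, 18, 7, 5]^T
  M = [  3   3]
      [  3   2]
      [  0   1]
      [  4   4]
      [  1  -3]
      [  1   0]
The point (4.5, 0) satisfies every constraint, so the LP is feasible; the constraints give a ≤ 5 and b ≤ 7, which with a, b ≥ 0 keep the feasible region inside a bounded box. A feasible, bounded LP attains a finite optimum at a vertex.

Bounded optimum: z* = 9 at (4.5, 0).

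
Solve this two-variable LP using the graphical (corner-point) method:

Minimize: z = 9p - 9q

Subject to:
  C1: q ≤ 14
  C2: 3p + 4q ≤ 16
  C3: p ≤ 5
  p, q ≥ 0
Each vertex is the intersection of two constraint boundaries that also satisfies all remaining constraints:
  p = 0 and q = 0 → (0, 0)
  p = 5 and q = 0 → (5, 0)
  3p + 4q = 16 and p = 5 → (5, 0.25)
  3p + 4q = 16 and p = 0 → (0, 4)

Evaluating z = 9p - 9q at each vertex:
  (0, 0): z = 0
  (5, 0): z = 45
  (5, 0.25): z = 42.75
  (0, 4): z = -36

The minimum is at (0, 4) with z = -36.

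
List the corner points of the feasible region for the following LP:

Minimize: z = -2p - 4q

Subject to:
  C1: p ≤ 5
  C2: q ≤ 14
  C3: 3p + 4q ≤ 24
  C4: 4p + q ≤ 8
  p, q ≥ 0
Each vertex is the intersection of two constraint boundaries that also satisfies all remaining constraints:
  p = 0 and q = 0 → (0, 0)
  4p + q = 8 and q = 0 → (2, 0)
  3p + 4q = 24 and 4p + q = 8 → (0.6154, 5.538)
  3p + 4q = 24 and p = 0 → (0, 6)

Vertices: (0, 0), (2, 0), (0.6154, 5.538), (0, 6)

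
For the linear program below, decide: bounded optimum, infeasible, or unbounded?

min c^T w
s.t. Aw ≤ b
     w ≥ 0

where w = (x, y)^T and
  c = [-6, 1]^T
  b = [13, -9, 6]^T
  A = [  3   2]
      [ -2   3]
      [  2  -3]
One constraint requires 2x - 3y ≤ 6, while the constraint -2x + 3y ≤ -9 is equivalent to 2x - 3y ≥ 9. Together they would need 9 ≤ 2x - 3y ≤ 6, which is impossible since 9 > 6. No point satisfies all constraints.

The feasible region is empty; the LP is infeasible.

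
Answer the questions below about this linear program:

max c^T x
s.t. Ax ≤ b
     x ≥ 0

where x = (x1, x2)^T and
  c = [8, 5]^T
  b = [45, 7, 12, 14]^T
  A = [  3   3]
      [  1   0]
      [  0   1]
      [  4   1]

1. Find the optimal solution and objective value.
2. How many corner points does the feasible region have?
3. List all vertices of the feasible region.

1. x1 = 0.5, x2 = 12, z = 64
2. 4
3. (0, 0), (3.5, 0), (0.5, 12), (0, 12)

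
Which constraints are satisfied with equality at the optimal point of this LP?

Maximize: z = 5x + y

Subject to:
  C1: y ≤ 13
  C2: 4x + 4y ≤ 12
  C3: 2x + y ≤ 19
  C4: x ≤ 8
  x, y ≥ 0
Optimal: x = 3, y = 0
Binding: C2, y ≥ 0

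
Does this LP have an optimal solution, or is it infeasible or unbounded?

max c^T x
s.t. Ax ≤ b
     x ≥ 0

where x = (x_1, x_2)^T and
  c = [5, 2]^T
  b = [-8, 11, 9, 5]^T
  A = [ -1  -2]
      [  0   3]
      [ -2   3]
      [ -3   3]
Feasible point: (2, 3) satisfies every constraint, so the LP is feasible.
Direction d = (1, 0): for each constraint row a, a·d ≤ 0 —
  (-1)(1) + (-2)(0) = -1 ≤ 0
  (0)(1) + (3)(0) = 0 ≤ 0
  (-2)(1) + (3)(0) = -2 ≤ 0
  (-3)(1) + (3)(0) = -3 ≤ 0
and d ≥ 0, so (2, 3) + t·d stays feasible for every t ≥ 0. Along this ray z = 5x_1 + 2x_2 changes by 5 per unit t, so z → +∞.

Unbounded — the objective can increase without bound over the feasible region.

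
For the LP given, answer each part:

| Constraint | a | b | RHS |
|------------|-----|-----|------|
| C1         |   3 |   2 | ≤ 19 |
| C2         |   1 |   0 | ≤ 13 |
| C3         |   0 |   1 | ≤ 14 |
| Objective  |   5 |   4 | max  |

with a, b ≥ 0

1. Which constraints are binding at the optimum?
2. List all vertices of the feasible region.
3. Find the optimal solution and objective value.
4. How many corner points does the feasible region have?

1. C1, a ≥ 0
2. (0, 0), (6.333, 0), (0, 9.5)
3. a = 0, b = 9.5, z = 38
4. 3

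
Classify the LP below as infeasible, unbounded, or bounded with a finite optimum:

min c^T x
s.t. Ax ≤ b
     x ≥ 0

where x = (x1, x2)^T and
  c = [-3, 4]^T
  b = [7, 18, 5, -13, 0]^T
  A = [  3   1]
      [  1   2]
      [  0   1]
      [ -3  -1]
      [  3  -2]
One constraint requires 3x1 + x2 ≤ 7, while the constraint -3x1 - x2 ≤ -13 is equivalent to 3x1 + x2 ≥ 13. Together they would need 13 ≤ 3x1 + x2 ≤ 7, which is impossible since 13 > 7. No point satisfies all constraints.

The feasible region is empty; the LP is infeasible.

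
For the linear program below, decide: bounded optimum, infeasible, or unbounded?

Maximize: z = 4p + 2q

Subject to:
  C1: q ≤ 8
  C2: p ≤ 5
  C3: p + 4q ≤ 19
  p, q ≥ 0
The point (5, 3.5) satisfies every constraint, so the LP is feasible; the constraints give p ≤ 5 and q ≤ 8, which with p, q ≥ 0 keep the feasible region inside a bounded box. A feasible, bounded LP attains a finite optimum at a vertex.

The LP has an optimal solution: (5, 3.5) with z = 27.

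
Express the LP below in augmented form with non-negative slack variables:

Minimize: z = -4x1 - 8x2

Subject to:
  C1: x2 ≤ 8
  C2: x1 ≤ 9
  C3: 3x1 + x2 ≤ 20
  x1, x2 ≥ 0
min z = -4x1 - 8x2

s.t.
  x2 + s1 = 8
  x1 + s2 = 9
  3x1 + x2 + s3 = 20
  x1, x2, s1, s2, s3 ≥ 0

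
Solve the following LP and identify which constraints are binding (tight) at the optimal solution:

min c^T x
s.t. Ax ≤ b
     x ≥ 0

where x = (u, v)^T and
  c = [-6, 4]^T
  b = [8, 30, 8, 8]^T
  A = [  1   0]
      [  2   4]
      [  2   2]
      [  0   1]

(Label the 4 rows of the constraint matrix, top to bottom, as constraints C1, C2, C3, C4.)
Optimal: u = 4, v = 0
Slack at optimum:
  C1: slack = 4
  C2: slack = 22
  C3: slack = 0 (binding)
  C4: slack = 8
  u ≥ 0: u = 4
  v ≥ 0: v = 0 (binding)
Binding constraints: C3, v ≥ 0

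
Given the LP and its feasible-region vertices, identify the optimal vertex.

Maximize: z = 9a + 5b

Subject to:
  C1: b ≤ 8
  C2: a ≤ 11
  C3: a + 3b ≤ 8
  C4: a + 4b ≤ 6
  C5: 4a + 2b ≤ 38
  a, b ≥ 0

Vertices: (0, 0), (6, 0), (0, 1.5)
(6, 0) with z = 54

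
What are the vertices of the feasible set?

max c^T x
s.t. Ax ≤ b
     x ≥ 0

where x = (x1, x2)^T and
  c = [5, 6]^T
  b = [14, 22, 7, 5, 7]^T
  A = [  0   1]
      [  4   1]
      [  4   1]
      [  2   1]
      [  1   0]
Each vertex is the intersection of two constraint boundaries that also satisfies all remaining constraints:
  x1 = 0 and x2 = 0 → (0, 0)
  4x1 + x2 = 7 and x2 = 0 → (1.75, 0)
  4x1 + x2 = 7 and 2x1 + x2 = 5 → (1, 3)
  2x1 + x2 = 5 and x1 = 0 → (0, 5)

Vertices: (0, 0), (1.75, 0), (1, 3), (0, 5)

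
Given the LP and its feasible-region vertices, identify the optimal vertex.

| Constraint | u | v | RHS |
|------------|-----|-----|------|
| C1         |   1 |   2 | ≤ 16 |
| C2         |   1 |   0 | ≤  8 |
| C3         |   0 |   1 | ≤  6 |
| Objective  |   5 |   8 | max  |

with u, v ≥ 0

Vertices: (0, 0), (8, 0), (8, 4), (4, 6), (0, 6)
(8, 4) with z = 72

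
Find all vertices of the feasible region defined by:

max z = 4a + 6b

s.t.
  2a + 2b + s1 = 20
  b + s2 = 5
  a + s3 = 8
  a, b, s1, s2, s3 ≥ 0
Each vertex is the intersection of two constraint boundaries that also satisfies all remaining constraints:
  a = 0 and b = 0 → (0, 0)
  a = 8 and b = 0 → (8, 0)
  2a + 2b = 20 and a = 8 → (8, 2)
  2a + 2b = 20 and b = 5 → (5, 5)
  b = 5 and a = 0 → (0, 5)

Vertices: (0, 0), (8, 0), (8, 2), (5, 5), (0, 5)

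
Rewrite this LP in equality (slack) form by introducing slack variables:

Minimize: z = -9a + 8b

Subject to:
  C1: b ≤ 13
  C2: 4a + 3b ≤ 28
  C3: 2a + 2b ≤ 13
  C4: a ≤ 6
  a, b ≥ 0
min z = -9a + 8b

s.t.
  b + s1 = 13
  4a + 3b + s2 = 28
  2a + 2b + s3 = 13
  a + s4 = 6
  a, b, s1, s2, s3, s4 ≥ 0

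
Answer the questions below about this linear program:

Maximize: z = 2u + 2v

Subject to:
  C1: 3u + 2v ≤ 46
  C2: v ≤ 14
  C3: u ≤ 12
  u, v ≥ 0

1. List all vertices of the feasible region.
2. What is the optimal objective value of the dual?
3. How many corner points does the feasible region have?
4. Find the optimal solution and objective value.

1. (0, 0), (12, 0), (12, 5), (6, 14), (0, 14)
2. 40 (by strong duality, equal to the primal optimum)
3. 5
4. u = 6, v = 14, z = 40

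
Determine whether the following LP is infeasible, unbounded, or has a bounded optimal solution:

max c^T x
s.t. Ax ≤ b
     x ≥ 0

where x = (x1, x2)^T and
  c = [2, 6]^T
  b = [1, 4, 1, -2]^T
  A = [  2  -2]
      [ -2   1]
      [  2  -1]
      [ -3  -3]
Feasible point: (0, 1) satisfies every constraint, so the LP is feasible.
Direction d = (1, 2): for each constraint row a, a·d ≤ 0 —
  (2)(1) + (-2)(2) = -2 ≤ 0
  (-2)(1) + (1)(2) = 0 ≤ 0
  (2)(1) + (-1)(2) = 0 ≤ 0
  (-3)(1) + (-3)(2) = -9 ≤ 0
and d ≥ 0, so (0, 1) + t·d stays feasible for every t ≥ 0. Along this ray z = 2x1 + 6x2 changes by 14 per unit t, so z → +∞.

The LP is unbounded; z can be made arbitrarily large.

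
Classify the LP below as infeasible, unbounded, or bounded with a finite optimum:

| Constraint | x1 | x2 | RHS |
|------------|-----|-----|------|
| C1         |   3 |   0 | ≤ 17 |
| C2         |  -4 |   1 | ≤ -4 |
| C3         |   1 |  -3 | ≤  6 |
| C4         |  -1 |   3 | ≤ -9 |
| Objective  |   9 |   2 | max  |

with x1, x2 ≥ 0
C3 requires x1 - 3x2 ≤ 6, while C4 (-x1 + 3x2 ≤ -9) is equivalent to x1 - 3x2 ≥ 9. Together they would need 9 ≤ x1 - 3x2 ≤ 6, which is impossible since 9 > 6. No point satisfies all constraints.

Infeasible — the constraint set is empty.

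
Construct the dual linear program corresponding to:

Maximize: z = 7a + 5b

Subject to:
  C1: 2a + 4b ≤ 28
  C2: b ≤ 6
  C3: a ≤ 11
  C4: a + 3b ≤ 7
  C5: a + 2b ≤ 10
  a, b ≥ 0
Minimize: z = 28y1 + 6y2 + 11y3 + 7y4 + 10y5

Subject to:
  C1: -2y1 - y3 - y4 - y5 ≤ -7
  C2: -4y1 - y2 - 3y4 - 2y5 ≤ -5
  y1, y2, y3, y4, y5 ≥ 0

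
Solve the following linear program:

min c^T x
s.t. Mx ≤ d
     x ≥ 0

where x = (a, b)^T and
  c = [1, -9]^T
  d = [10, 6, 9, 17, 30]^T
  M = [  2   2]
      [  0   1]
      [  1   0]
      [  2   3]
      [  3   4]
Each vertex is the intersection of two constraint boundaries that also satisfies all remaining constraints:
  a = 0 and b = 0 → (0, 0)
  2a + 2b = 10 and b = 0 → (5, 0)
  2a + 2b = 10 and a = 0 → (0, 5)

Evaluating z = a - 9b at each vertex:
  (0, 0): z = 0
  (5, 0): z = 5
  (0, 5): z = -45

The minimum is at (0, 5) with z = -45.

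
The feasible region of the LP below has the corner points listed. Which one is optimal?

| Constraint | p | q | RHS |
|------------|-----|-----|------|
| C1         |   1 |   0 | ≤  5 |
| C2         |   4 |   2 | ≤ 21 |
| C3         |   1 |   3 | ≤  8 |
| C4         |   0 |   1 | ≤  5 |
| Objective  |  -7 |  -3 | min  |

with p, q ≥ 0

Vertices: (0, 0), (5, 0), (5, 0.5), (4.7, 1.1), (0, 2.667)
(5, 0.5) with z = -36.5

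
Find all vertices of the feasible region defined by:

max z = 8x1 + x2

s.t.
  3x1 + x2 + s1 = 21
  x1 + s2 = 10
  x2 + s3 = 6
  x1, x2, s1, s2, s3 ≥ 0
Each vertex is the intersection of two constraint boundaries that also satisfies all remaining constraints:
  x1 = 0 and x2 = 0 → (0, 0)
  3x1 + x2 = 21 and x2 = 0 → (7, 0)
  3x1 + x2 = 21 and x2 = 6 → (5, 6)
  x2 = 6 and x1 = 0 → (0, 6)

Vertices: (0, 0), (7, 0), (5, 6), (0, 6)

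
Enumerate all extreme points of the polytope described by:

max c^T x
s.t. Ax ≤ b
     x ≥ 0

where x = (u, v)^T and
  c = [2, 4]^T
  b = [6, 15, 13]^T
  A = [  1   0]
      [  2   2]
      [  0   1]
Each vertex is the intersection of two constraint boundaries that also satisfies all remaining constraints:
  u = 0 and v = 0 → (0, 0)
  u = 6 and v = 0 → (6, 0)
  u = 6 and 2u + 2v = 15 → (6, 1.5)
  2u + 2v = 15 and u = 0 → (0, 7.5)

Vertices: (0, 0), (6, 0), (6, 1.5), (0, 7.5)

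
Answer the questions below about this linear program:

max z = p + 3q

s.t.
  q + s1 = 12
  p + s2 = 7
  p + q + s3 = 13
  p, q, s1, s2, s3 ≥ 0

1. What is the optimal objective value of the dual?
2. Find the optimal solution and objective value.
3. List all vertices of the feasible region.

1. 37 (by strong duality, equal to the primal optimum)
2. p = 1, q = 12, z = 37
3. (0, 0), (7, 0), (7, 6), (1, 12), (0, 12)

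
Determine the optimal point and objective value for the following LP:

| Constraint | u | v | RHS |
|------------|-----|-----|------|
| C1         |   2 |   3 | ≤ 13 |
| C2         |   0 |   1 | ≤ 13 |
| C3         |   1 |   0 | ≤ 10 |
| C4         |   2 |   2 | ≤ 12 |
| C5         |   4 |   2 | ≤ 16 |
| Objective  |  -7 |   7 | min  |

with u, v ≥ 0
Each vertex is the intersection of two constraint boundaries that also satisfies all remaining constraints:
  u = 0 and v = 0 → (0, 0)
  4u + 2v = 16 and v = 0 → (4, 0)
  2u + 3v = 13 and 4u + 2v = 16 → (2.75, 2.5)
  2u + 3v = 13 and u = 0 → (0, 4.333)

Evaluating z = -7u + 7v at each vertex:
  (0, 0): z = 0
  (4, 0): z = -28
  (2.75, 2.5): z = -1.75
  (0, 4.333): z = 30.33

The minimum is at (4, 0) with z = -28.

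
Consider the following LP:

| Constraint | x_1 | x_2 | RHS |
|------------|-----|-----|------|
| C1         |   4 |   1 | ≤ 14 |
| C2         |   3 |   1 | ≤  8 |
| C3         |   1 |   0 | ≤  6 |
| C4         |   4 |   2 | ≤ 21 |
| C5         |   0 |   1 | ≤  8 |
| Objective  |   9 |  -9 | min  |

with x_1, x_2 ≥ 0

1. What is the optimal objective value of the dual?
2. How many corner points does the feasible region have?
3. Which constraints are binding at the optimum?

1. -72 (by strong duality, equal to the primal optimum)
2. 3
3. C2, C5, x_1 ≥ 0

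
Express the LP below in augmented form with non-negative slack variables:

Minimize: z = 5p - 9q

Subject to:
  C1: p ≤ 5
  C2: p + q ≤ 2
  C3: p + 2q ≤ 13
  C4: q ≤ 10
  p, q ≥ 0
min z = 5p - 9q

s.t.
  p + s1 = 5
  p + q + s2 = 2
  p + 2q + s3 = 13
  q + s4 = 10
  p, q, s1, s2, s3, s4 ≥ 0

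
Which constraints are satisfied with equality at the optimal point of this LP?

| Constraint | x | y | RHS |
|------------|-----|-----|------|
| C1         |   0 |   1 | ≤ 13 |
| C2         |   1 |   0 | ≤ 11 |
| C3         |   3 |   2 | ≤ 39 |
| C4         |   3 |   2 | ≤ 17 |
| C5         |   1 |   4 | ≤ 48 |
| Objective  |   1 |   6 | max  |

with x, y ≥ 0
Optimal: x = 0, y = 8.5
Binding: C4, x ≥ 0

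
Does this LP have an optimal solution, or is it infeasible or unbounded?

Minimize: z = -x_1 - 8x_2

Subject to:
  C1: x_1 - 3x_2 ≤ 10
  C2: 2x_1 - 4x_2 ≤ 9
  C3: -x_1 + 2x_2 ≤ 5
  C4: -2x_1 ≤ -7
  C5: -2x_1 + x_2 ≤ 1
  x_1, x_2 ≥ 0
Feasible point: (4, 0) satisfies every constraint, so the LP is feasible.
Direction d = (2, 1): for each constraint row a, a·d ≤ 0 —
  (1)(2) + (-3)(1) = -1 ≤ 0
  (2)(2) + (-4)(1) = 0 ≤ 0
  (-1)(2) + (2)(1) = 0 ≤ 0
  (-2)(2) + (0)(1) = -4 ≤ 0
  (-2)(2) + (1)(1) = -3 ≤ 0
and d ≥ 0, so (4, 0) + t·d stays feasible for every t ≥ 0. Along this ray z = -x_1 - 8x_2 changes by -10 per unit t, so z → −∞.

The LP is unbounded; z can be made arbitrarily small.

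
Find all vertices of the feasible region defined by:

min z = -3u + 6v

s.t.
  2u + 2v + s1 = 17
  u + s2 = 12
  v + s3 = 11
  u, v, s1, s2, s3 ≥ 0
Each vertex is the intersection of two constraint boundaries that also satisfies all remaining constraints:
  u = 0 and v = 0 → (0, 0)
  2u + 2v = 17 and v = 0 → (8.5, 0)
  2u + 2v = 17 and u = 0 → (0, 8.5)

Vertices: (0, 0), (8.5, 0), (0, 8.5)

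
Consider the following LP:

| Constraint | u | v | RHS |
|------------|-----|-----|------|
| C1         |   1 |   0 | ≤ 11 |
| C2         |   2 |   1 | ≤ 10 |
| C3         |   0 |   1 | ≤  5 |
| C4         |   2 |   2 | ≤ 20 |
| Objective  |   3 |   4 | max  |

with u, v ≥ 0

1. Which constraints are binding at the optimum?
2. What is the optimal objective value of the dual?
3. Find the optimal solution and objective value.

1. C2, C3
2. 27.5 (by strong duality, equal to the primal optimum)
3. u = 2.5, v = 5, z = 27.5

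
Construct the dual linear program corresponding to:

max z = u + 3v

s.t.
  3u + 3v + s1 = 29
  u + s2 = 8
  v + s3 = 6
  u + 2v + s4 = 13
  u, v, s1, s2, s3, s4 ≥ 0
Minimize: z = 29y1 + 8y2 + 6y3 + 13y4

Subject to:
  C1: -3y1 - y2 - y4 ≤ -1
  C2: -3y1 - y3 - 2y4 ≤ -3
  y1, y2, y3, y4 ≥ 0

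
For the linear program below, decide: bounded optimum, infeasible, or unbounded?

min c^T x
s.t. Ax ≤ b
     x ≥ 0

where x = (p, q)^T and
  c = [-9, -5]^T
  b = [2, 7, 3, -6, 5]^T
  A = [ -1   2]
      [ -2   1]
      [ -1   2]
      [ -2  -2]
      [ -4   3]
Feasible point: (2, 1) satisfies every constraint, so the LP is feasible.
Direction d = (1, 0): for each constraint row a, a·d ≤ 0 —
  (-1)(1) + (2)(0) = -1 ≤ 0
  (-2)(1) + (1)(0) = -2 ≤ 0
  (-1)(1) + (2)(0) = -1 ≤ 0
  (-2)(1) + (-2)(0) = -2 ≤ 0
  (-4)(1) + (3)(0) = -4 ≤ 0
and d ≥ 0, so (2, 1) + t·d stays feasible for every t ≥ 0. Along this ray z = -9p - 5q changes by -9 per unit t, so z → −∞.

Unbounded: there is a feasible ray along which z → −∞.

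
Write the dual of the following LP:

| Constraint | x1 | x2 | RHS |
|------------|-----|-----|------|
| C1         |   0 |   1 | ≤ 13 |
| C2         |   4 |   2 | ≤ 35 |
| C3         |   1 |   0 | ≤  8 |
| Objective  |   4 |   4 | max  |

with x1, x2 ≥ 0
Minimize: z = 13y1 + 35y2 + 8y3

Subject to:
  C1: -4y2 - y3 ≤ -4
  C2: -y1 - 2y2 ≤ -4
  y1, y2, y3 ≥ 0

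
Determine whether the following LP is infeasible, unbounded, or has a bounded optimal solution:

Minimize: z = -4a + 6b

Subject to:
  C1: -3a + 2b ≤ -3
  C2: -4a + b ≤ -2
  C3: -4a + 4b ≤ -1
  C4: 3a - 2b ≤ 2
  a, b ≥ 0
C4 requires 3a - 2b ≤ 2, while C1 (-3a + 2b ≤ -3) is equivalent to 3a - 2b ≥ 3. Together they would need 3 ≤ 3a - 2b ≤ 2, which is impossible since 3 > 2. No point satisfies all constraints.

Infeasible: no point satisfies all constraints simultaneously.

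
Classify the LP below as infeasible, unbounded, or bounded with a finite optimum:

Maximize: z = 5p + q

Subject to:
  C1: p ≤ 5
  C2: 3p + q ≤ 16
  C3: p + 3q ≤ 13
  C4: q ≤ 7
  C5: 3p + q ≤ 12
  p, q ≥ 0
The point (4, 0) satisfies every constraint, so the LP is feasible; the constraints give p ≤ 5 and q ≤ 7, which with p, q ≥ 0 keep the feasible region inside a bounded box. A feasible, bounded LP attains a finite optimum at a vertex.

Evaluating z = 5p + q at each vertex:
  (0, 0): z = 0
  (4, 0): z = 20
  (2.875, 3.375): z = 17.75
  (0, 4.333): z = 4.333

Bounded optimum: z* = 20 at (4, 0).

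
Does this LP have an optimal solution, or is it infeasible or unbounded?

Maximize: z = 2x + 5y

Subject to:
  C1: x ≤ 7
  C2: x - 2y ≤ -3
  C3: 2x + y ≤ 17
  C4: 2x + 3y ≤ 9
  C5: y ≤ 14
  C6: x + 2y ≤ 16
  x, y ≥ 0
The point (0, 3) satisfies every constraint, so the LP is feasible; the constraints give x ≤ 7 and y ≤ 14, which with x, y ≥ 0 keep the feasible region inside a bounded box. A feasible, bounded LP attains a finite optimum at a vertex.

Evaluating z = 2x + 5y at each vertex:
  (0, 1.5): z = 7.5
  (1.286, 2.143): z = 13.29
  (0, 3): z = 15

Bounded optimum: z* = 15 at (0, 3).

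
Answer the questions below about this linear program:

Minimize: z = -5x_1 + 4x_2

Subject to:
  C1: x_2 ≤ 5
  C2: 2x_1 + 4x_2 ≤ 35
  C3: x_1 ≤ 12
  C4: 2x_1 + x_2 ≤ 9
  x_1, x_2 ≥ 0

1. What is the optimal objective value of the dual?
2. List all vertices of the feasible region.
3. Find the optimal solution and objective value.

1. -22.5 (by strong duality, equal to the primal optimum)
2. (0, 0), (4.5, 0), (2, 5), (0, 5)
3. x_1 = 4.5, x_2 = 0, z = -22.5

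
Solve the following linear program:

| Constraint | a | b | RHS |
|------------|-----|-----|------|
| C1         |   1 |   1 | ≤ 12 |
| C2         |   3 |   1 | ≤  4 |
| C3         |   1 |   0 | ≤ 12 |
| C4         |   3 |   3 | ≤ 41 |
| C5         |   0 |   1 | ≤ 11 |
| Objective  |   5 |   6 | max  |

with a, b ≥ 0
a = 0, b = 4, z = 24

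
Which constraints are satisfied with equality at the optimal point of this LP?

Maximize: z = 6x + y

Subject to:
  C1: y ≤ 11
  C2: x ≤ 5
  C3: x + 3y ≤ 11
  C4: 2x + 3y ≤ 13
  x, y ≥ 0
Optimal: x = 5, y = 1
Slack at optimum:
  C1: slack = 10
  C2: slack = 0 (binding)
  C3: slack = 3
  C4: slack = 0 (binding)
  x ≥ 0: x = 5
  y ≥ 0: y = 1
Binding constraints: C2, C4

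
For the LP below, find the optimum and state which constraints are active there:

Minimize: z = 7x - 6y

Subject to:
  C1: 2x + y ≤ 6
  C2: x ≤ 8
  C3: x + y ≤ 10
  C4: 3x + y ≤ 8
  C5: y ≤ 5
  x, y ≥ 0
Optimal: x = 0, y = 5
Binding: C5, x ≥ 0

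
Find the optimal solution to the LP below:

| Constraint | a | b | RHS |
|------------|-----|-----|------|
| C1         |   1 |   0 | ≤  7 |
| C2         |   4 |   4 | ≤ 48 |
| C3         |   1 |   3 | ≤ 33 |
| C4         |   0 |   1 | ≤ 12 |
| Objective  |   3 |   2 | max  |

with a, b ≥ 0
Each vertex is the intersection of two constraint boundaries that also satisfies all remaining constraints:
  a = 0 and b = 0 → (0, 0)
  a = 7 and b = 0 → (7, 0)
  a = 7 and 4a + 4b = 48 → (7, 5)
  4a + 4b = 48 and a + 3b = 33 → (1.5, 10.5)
  a + 3b = 33 and a = 0 → (0, 11)

Evaluating z = 3a + 2b at each vertex:
  (0, 0): z = 0
  (7, 0): z = 21
  (7, 5): z = 31
  (1.5, 10.5): z = 25.5
  (0, 11): z = 22

The maximum is at (7, 5) with z = 31.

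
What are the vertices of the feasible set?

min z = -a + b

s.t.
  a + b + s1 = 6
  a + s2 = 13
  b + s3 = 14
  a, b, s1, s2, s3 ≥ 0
Each vertex is the intersection of two constraint boundaries that also satisfies all remaining constraints:
  a = 0 and b = 0 → (0, 0)
  a + b = 6 and b = 0 → (6, 0)
  a + b = 6 and a = 0 → (0, 6)

Vertices: (0, 0), (6, 0), (0, 6)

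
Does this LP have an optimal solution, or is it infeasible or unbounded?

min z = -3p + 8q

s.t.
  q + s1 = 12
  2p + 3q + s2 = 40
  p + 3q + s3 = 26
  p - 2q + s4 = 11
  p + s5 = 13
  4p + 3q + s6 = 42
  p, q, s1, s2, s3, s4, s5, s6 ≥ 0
The point (10.5, 0) satisfies every constraint, so the LP is feasible; the constraints give p ≤ 13 and q ≤ 12, which with p, q ≥ 0 keep the feasible region inside a bounded box. A feasible, bounded LP attains a finite optimum at a vertex.

The LP has an optimal solution: (10.5, 0) with z = -31.5.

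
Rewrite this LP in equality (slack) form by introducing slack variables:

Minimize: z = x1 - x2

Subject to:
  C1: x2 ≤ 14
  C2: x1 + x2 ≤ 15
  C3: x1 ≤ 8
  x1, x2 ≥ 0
min z = x1 - x2

s.t.
  x2 + s1 = 14
  x1 + x2 + s2 = 15
  x1 + s3 = 8
  x1, x2, s1, s2, s3 ≥ 0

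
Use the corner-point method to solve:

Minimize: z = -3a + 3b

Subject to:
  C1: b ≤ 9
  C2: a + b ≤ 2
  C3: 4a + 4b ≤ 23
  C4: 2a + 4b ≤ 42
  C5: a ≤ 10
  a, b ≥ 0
a = 2, b = 0, z = -6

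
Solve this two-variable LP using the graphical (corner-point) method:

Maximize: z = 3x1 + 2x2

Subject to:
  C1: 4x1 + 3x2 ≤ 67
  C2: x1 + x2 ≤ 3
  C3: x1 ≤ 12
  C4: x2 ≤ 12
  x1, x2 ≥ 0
Each vertex is the intersection of two constraint boundaries that also satisfies all remaining constraints:
  x1 = 0 and x2 = 0 → (0, 0)
  x1 + x2 = 3 and x2 = 0 → (3, 0)
  x1 + x2 = 3 and x1 = 0 → (0, 3)

Evaluating z = 3x1 + 2x2 at each vertex:
  (0, 0): z = 0
  (3, 0): z = 9
  (0, 3): z = 6

The maximum is at (3, 0) with z = 9.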